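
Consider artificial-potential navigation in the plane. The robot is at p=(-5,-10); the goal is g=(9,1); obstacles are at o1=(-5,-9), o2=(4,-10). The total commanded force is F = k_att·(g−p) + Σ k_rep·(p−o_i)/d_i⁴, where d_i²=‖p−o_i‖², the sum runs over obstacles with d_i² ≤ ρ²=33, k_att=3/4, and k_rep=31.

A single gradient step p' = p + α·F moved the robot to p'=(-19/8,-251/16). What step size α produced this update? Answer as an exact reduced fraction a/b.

α = 1/4

F_att = 3/4·(g−p) = 3/4·(14,11) = (10.5000,8.2500)
o1: d²=1 ≤ ρ²=33; F_rep = 31·(0,-1)/1² = (0.0000,-31.0000)
o2: d²=81 > ρ²=33 → inactive
F = F_att + ΣF_rep = (10.5000,-22.7500)
Δp = p'−p = (2.6250,-5.6875); α = Δx/Fx = (21/8) / (21/2) = 1/4
check: Δy/Fy = (-91/16) / (-91/4) = 1/4 ✓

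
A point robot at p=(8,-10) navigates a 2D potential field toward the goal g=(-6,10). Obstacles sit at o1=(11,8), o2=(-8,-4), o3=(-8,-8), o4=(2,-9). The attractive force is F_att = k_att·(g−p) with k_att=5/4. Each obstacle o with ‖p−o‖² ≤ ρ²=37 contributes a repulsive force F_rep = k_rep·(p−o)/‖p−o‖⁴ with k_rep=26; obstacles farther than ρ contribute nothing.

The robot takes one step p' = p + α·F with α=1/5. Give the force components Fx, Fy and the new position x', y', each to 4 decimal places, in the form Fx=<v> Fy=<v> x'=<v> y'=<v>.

F_att = 5/4·(g−p) = 5/4·(-14,20) = (-17.5000,25.0000)
o1: d²=333 > ρ²=37 → inactive
o2: d²=292 > ρ²=37 → inactive
o3: d²=260 > ρ²=37 → inactive
o4: d²=37 ≤ ρ²=37; F_rep = 26·(6,-1)/37² = (0.1140,-0.0190)
F = F_att + ΣF_rep = (-17.3860,24.9810)
p' = p + 1/5·F = (4.5228,-5.0038)

Fx=-17.3860 Fy=24.9810 x'=4.5228 y'=-5.0038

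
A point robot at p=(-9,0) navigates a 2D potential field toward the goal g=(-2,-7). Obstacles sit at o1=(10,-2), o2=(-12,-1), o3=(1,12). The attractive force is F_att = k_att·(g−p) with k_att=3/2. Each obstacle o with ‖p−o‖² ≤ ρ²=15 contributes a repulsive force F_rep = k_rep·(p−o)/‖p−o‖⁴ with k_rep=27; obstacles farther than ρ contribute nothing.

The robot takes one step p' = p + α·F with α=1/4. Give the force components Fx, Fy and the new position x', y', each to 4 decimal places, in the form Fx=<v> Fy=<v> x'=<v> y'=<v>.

F_att = 3/2·(g−p) = 3/2·(7,-7) = (10.5000,-10.5000)
o1: d²=365 > ρ²=15 → inactive
o2: d²=10 ≤ ρ²=15; F_rep = 27·(3,1)/10² = (0.8100,0.2700)
o3: d²=244 > ρ²=15 → inactive
F = F_att + ΣF_rep = (11.3100,-10.2300)
p' = p + 1/4·F = (-6.1725,-2.5575)

Fx=11.3100 Fy=-10.2300 x'=-6.1725 y'=-2.5575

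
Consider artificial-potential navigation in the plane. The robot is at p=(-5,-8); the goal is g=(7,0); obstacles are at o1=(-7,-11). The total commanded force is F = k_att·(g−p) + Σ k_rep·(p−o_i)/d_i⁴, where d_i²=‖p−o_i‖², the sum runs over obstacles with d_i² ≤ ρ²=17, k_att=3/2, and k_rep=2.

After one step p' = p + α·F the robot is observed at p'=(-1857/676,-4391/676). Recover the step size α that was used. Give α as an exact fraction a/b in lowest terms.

F_att = 3/2·(g−p) = 3/2·(12,8) = (18.0000,12.0000)
o1: d²=13 ≤ ρ²=17; F_rep = 2·(2,3)/13² = (0.0237,0.0355)
F = F_att + ΣF_rep = (18.0237,12.0355)
Δp = p'−p = (2.2530,1.5044); α = Δx/Fx = (1523/676) / (3046/169) = 1/8
check: Δy/Fy = (1017/676) / (2034/169) = 1/8 ✓

α = 1/8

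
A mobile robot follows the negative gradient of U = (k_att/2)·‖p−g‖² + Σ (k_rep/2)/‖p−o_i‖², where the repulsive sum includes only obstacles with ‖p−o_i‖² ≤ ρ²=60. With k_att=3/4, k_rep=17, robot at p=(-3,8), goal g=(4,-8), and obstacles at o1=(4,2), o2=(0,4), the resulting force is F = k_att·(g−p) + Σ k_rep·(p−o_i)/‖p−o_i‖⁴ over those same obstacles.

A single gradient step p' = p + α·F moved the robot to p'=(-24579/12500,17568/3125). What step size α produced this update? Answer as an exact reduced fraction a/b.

F_att = 3/4·(g−p) = 3/4·(7,-16) = (5.2500,-12.0000)
o1: d²=85 > ρ²=60 → inactive
o2: d²=25 ≤ ρ²=60; F_rep = 17·(-3,4)/25² = (-0.0816,0.1088)
F = F_att + ΣF_rep = (5.1684,-11.8912)
Δp = p'−p = (1.0337,-2.3782); α = Δx/Fx = (12921/12500) / (12921/2500) = 1/5
check: Δy/Fy = (-7432/3125) / (-7432/625) = 1/5 ✓

α = 1/5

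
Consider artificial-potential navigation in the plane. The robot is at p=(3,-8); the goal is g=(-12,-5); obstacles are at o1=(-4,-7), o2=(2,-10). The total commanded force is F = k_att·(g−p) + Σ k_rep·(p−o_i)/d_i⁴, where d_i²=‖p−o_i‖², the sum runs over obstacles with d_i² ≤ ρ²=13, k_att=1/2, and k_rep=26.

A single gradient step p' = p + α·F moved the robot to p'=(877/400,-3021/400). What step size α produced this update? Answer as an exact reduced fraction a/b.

F_att = 1/2·(g−p) = 1/2·(-15,3) = (-7.5000,1.5000)
o1: d²=50 > ρ²=13 → inactive
o2: d²=5 ≤ ρ²=13; F_rep = 26·(1,2)/5² = (1.0400,2.0800)
F = F_att + ΣF_rep = (-6.4600,3.5800)
Δp = p'−p = (-0.8075,0.4475); α = Δx/Fx = (-323/400) / (-323/50) = 1/8
check: Δy/Fy = (179/400) / (179/50) = 1/8 ✓

α = 1/8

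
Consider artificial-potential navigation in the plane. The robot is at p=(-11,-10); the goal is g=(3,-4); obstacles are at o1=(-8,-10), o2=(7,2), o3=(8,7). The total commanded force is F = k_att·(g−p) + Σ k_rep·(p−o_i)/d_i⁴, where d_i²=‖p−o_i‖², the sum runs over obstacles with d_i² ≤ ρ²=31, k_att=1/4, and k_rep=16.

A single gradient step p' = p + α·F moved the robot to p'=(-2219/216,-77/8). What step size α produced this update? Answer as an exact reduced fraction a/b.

F_att = 1/4·(g−p) = 1/4·(14,6) = (3.5000,1.5000)
o1: d²=9 ≤ ρ²=31; F_rep = 16·(-3,0)/9² = (-0.5926,0.0000)
o2: d²=468 > ρ²=31 → inactive
o3: d²=650 > ρ²=31 → inactive
F = F_att + ΣF_rep = (2.9074,1.5000)
Δp = p'−p = (0.7269,0.3750); α = Δx/Fx = (157/216) / (157/54) = 1/4
check: Δy/Fy = (3/8) / (3/2) = 1/4 ✓

α = 1/4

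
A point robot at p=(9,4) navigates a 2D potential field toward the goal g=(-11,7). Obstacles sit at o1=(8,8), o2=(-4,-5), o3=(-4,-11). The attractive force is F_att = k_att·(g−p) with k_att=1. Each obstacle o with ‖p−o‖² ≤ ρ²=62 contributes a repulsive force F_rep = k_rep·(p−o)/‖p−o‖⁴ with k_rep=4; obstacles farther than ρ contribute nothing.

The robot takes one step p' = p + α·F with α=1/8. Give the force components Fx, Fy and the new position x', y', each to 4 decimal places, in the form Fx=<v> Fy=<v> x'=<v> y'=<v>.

F_att = 1·(g−p) = 1·(-20,3) = (-20.0000,3.0000)
o1: d²=17 ≤ ρ²=62; F_rep = 4·(1,-4)/17² = (0.0138,-0.0554)
o2: d²=250 > ρ²=62 → inactive
o3: d²=394 > ρ²=62 → inactive
F = F_att + ΣF_rep = (-19.9862,2.9446)
p' = p + 1/8·F = (6.5017,4.3681)

Fx=-19.9862 Fy=2.9446 x'=6.5017 y'=4.3681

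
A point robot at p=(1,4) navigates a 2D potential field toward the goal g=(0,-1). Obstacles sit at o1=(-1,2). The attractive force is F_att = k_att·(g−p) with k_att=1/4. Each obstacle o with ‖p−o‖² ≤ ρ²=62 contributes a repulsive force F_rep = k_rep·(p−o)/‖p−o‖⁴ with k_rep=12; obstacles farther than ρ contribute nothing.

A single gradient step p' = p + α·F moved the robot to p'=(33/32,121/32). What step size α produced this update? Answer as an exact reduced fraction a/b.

α = 1/4

F_att = 1/4·(g−p) = 1/4·(-1,-5) = (-0.2500,-1.2500)
o1: d²=8 ≤ ρ²=62; F_rep = 12·(2,2)/8² = (0.3750,0.3750)
F = F_att + ΣF_rep = (0.1250,-0.8750)
Δp = p'−p = (0.0312,-0.2188); α = Δx/Fx = (1/32) / (1/8) = 1/4
check: Δy/Fy = (-7/32) / (-7/8) = 1/4 ✓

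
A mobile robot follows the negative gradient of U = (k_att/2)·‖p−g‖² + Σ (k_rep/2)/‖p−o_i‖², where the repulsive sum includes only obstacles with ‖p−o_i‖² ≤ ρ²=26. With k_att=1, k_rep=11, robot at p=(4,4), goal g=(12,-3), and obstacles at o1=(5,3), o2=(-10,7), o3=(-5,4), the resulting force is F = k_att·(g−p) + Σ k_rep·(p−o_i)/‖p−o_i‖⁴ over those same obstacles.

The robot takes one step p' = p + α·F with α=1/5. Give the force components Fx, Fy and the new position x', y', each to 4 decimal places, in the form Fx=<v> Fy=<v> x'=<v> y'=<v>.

Fx=5.2500 Fy=-4.2500 x'=5.0500 y'=3.1500

F_att = 1·(g−p) = 1·(8,-7) = (8.0000,-7.0000)
o1: d²=2 ≤ ρ²=26; F_rep = 11·(-1,1)/2² = (-2.7500,2.7500)
o2: d²=205 > ρ²=26 → inactive
o3: d²=81 > ρ²=26 → inactive
F = F_att + ΣF_rep = (5.2500,-4.2500)
p' = p + 1/5·F = (5.0500,3.1500)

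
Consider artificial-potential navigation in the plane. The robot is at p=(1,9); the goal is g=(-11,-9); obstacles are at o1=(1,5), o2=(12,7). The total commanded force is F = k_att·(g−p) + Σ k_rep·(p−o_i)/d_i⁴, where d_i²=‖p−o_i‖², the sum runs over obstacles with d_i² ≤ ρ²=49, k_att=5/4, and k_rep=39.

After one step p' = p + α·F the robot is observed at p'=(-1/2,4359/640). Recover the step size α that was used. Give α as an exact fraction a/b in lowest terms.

α = 1/10

F_att = 5/4·(g−p) = 5/4·(-12,-18) = (-15.0000,-22.5000)
o1: d²=16 ≤ ρ²=49; F_rep = 39·(0,4)/16² = (0.0000,0.6094)
o2: d²=125 > ρ²=49 → inactive
F = F_att + ΣF_rep = (-15.0000,-21.8906)
Δp = p'−p = (-1.5000,-2.1891); α = Δx/Fx = (-3/2) / (-15) = 1/10
check: Δy/Fy = (-1401/640) / (-1401/64) = 1/10 ✓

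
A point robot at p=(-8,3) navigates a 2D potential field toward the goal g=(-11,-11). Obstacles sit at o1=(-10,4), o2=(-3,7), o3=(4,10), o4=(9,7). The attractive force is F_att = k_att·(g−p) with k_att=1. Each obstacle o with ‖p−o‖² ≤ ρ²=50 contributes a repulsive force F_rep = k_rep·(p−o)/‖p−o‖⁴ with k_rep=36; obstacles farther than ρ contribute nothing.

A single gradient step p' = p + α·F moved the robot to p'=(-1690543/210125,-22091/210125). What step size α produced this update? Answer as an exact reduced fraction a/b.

F_att = 1·(g−p) = 1·(-3,-14) = (-3.0000,-14.0000)
o1: d²=5 ≤ ρ²=50; F_rep = 36·(2,-1)/5² = (2.8800,-1.4400)
o2: d²=41 ≤ ρ²=50; F_rep = 36·(-5,-4)/41² = (-0.1071,-0.0857)
o3: d²=193 > ρ²=50 → inactive
o4: d²=305 > ρ²=50 → inactive
F = F_att + ΣF_rep = (-0.2271,-15.5257)
Δp = p'−p = (-0.0454,-3.1051); α = Δx/Fx = (-9543/210125) / (-9543/42025) = 1/5
check: Δy/Fy = (-652466/210125) / (-652466/42025) = 1/5 ✓

α = 1/5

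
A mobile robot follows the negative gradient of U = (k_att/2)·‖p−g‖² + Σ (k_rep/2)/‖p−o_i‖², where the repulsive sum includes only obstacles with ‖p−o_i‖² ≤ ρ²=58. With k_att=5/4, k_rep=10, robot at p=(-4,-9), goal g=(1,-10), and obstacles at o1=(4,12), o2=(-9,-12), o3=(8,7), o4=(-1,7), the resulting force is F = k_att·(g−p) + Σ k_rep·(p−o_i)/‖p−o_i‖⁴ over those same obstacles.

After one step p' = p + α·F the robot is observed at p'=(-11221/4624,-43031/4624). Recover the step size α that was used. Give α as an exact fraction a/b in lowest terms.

F_att = 5/4·(g−p) = 5/4·(5,-1) = (6.2500,-1.2500)
o1: d²=505 > ρ²=58 → inactive
o2: d²=34 ≤ ρ²=58; F_rep = 10·(5,3)/34² = (0.0433,0.0260)
o3: d²=400 > ρ²=58 → inactive
o4: d²=265 > ρ²=58 → inactive
F = F_att + ΣF_rep = (6.2933,-1.2240)
Δp = p'−p = (1.5733,-0.3060); α = Δx/Fx = (7275/4624) / (7275/1156) = 1/4
check: Δy/Fy = (-1415/4624) / (-1415/1156) = 1/4 ✓

α = 1/4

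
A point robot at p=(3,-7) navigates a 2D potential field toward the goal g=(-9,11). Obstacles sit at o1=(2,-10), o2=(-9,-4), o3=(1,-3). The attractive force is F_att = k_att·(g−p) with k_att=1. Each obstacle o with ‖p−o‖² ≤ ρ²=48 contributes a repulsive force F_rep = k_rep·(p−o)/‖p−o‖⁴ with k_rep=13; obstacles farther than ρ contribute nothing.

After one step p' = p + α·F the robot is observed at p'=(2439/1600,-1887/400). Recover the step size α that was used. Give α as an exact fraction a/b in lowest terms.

α = 1/8

F_att = 1·(g−p) = 1·(-12,18) = (-12.0000,18.0000)
o1: d²=10 ≤ ρ²=48; F_rep = 13·(1,3)/10² = (0.1300,0.3900)
o2: d²=153 > ρ²=48 → inactive
o3: d²=20 ≤ ρ²=48; F_rep = 13·(2,-4)/20² = (0.0650,-0.1300)
F = F_att + ΣF_rep = (-11.8050,18.2600)
Δp = p'−p = (-1.4756,2.2825); α = Δx/Fx = (-2361/1600) / (-2361/200) = 1/8
check: Δy/Fy = (913/400) / (913/50) = 1/8 ✓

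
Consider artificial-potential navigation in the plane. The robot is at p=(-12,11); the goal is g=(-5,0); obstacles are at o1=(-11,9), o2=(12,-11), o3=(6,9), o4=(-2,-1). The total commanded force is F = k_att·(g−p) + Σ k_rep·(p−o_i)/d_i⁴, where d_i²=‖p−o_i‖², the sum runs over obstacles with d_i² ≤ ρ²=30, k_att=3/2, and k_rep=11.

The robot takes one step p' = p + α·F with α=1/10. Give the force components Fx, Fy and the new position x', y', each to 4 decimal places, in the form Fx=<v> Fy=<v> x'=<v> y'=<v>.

F_att = 3/2·(g−p) = 3/2·(7,-11) = (10.5000,-16.5000)
o1: d²=5 ≤ ρ²=30; F_rep = 11·(-1,2)/5² = (-0.4400,0.8800)
o2: d²=1060 > ρ²=30 → inactive
o3: d²=328 > ρ²=30 → inactive
o4: d²=244 > ρ²=30 → inactive
F = F_att + ΣF_rep = (10.0600,-15.6200)
p' = p + 1/10·F = (-10.9940,9.4380)

Fx=10.0600 Fy=-15.6200 x'=-10.9940 y'=9.4380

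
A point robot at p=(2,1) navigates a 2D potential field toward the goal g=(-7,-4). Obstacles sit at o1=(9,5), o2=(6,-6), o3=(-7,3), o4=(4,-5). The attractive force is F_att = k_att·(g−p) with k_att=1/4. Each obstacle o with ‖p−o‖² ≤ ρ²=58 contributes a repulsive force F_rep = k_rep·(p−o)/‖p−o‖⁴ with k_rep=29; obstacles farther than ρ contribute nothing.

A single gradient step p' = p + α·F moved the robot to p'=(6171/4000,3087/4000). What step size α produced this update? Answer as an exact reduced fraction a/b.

F_att = 1/4·(g−p) = 1/4·(-9,-5) = (-2.2500,-1.2500)
o1: d²=65 > ρ²=58 → inactive
o2: d²=65 > ρ²=58 → inactive
o3: d²=85 > ρ²=58 → inactive
o4: d²=40 ≤ ρ²=58; F_rep = 29·(-2,6)/40² = (-0.0362,0.1087)
F = F_att + ΣF_rep = (-2.2862,-1.1413)
Δp = p'−p = (-0.4572,-0.2283); α = Δx/Fx = (-1829/4000) / (-1829/800) = 1/5
check: Δy/Fy = (-913/4000) / (-913/800) = 1/5 ✓

α = 1/5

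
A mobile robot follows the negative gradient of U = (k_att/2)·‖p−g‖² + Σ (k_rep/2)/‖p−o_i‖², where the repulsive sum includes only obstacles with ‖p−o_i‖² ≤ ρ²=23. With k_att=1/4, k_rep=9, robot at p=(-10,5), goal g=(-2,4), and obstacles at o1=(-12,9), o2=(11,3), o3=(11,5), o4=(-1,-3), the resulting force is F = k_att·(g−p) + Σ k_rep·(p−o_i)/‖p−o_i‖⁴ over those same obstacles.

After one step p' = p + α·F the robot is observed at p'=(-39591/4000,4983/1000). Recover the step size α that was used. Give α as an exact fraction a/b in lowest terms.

F_att = 1/4·(g−p) = 1/4·(8,-1) = (2.0000,-0.2500)
o1: d²=20 ≤ ρ²=23; F_rep = 9·(2,-4)/20² = (0.0450,-0.0900)
o2: d²=445 > ρ²=23 → inactive
o3: d²=441 > ρ²=23 → inactive
o4: d²=145 > ρ²=23 → inactive
F = F_att + ΣF_rep = (2.0450,-0.3400)
Δp = p'−p = (0.1022,-0.0170); α = Δx/Fx = (409/4000) / (409/200) = 1/20
check: Δy/Fy = (-17/1000) / (-17/50) = 1/20 ✓

α = 1/20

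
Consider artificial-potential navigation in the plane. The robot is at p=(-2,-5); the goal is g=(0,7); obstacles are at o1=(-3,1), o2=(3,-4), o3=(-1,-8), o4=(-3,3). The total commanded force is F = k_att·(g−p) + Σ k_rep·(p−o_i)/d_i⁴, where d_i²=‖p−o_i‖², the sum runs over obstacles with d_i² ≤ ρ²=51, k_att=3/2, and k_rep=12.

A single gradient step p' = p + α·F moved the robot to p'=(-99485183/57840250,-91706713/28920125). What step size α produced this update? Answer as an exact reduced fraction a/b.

F_att = 3/2·(g−p) = 3/2·(2,12) = (3.0000,18.0000)
o1: d²=37 ≤ ρ²=51; F_rep = 12·(1,-6)/37² = (0.0088,-0.0526)
o2: d²=26 ≤ ρ²=51; F_rep = 12·(-5,-1)/26² = (-0.0888,-0.0178)
o3: d²=10 ≤ ρ²=51; F_rep = 12·(-1,3)/10² = (-0.1200,0.3600)
o4: d²=65 > ρ²=51 → inactive
F = F_att + ΣF_rep = (2.8000,18.2897)
Δp = p'−p = (0.2800,1.8290); α = Δx/Fx = (16195317/57840250) / (16195317/5784025) = 1/10
check: Δy/Fy = (52893912/28920125) / (105787824/5784025) = 1/10 ✓

α = 1/10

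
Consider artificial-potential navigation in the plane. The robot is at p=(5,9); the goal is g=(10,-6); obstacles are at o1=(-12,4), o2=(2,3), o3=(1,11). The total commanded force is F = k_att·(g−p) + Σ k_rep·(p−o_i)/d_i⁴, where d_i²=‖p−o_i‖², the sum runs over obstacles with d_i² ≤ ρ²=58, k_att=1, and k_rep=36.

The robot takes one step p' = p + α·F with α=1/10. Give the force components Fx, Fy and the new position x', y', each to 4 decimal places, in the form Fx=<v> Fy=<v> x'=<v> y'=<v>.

Fx=5.4133 Fy=-15.0733 x'=5.5413 y'=7.4927

F_att = 1·(g−p) = 1·(5,-15) = (5.0000,-15.0000)
o1: d²=314 > ρ²=58 → inactive
o2: d²=45 ≤ ρ²=58; F_rep = 36·(3,6)/45² = (0.0533,0.1067)
o3: d²=20 ≤ ρ²=58; F_rep = 36·(4,-2)/20² = (0.3600,-0.1800)
F = F_att + ΣF_rep = (5.4133,-15.0733)
p' = p + 1/10·F = (5.5413,7.4927)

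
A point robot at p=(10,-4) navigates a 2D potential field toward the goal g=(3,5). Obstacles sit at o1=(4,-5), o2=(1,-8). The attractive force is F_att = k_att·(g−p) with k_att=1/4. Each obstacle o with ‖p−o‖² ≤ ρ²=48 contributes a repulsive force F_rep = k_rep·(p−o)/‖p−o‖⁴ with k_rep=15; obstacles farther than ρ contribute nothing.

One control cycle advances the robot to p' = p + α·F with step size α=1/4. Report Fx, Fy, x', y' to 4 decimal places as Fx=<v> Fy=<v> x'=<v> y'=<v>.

F_att = 1/4·(g−p) = 1/4·(-7,9) = (-1.7500,2.2500)
o1: d²=37 ≤ ρ²=48; F_rep = 15·(6,1)/37² = (0.0657,0.0110)
o2: d²=97 > ρ²=48 → inactive
F = F_att + ΣF_rep = (-1.6843,2.2610)
p' = p + 1/4·F = (9.5789,-3.4348)

Fx=-1.6843 Fy=2.2610 x'=9.5789 y'=-3.4348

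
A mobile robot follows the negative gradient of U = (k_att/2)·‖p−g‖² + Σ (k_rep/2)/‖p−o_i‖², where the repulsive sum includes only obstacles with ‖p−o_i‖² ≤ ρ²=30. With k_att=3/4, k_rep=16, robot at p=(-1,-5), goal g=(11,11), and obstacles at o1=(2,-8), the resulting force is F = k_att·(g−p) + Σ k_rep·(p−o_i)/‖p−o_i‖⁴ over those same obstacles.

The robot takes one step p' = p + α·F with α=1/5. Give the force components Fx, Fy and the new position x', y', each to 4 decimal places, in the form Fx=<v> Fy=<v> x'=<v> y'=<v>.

Fx=8.8519 Fy=12.1481 x'=0.7704 y'=-2.5704

F_att = 3/4·(g−p) = 3/4·(12,16) = (9.0000,12.0000)
o1: d²=18 ≤ ρ²=30; F_rep = 16·(-3,3)/18² = (-0.1481,0.1481)
F = F_att + ΣF_rep = (8.8519,12.1481)
p' = p + 1/5·F = (0.7704,-2.5704)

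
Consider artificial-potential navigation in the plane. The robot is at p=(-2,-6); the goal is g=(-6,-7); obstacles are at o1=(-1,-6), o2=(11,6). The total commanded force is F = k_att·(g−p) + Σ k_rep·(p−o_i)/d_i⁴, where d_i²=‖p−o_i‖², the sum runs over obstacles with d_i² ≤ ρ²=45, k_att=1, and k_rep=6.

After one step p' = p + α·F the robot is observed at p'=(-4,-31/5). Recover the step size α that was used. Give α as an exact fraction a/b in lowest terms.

F_att = 1·(g−p) = 1·(-4,-1) = (-4.0000,-1.0000)
o1: d²=1 ≤ ρ²=45; F_rep = 6·(-1,0)/1² = (-6.0000,0.0000)
o2: d²=313 > ρ²=45 → inactive
F = F_att + ΣF_rep = (-10.0000,-1.0000)
Δp = p'−p = (-2.0000,-0.2000); α = Δx/Fx = (-2) / (-10) = 1/5
check: Δy/Fy = (-1/5) / (-1) = 1/5 ✓

α = 1/5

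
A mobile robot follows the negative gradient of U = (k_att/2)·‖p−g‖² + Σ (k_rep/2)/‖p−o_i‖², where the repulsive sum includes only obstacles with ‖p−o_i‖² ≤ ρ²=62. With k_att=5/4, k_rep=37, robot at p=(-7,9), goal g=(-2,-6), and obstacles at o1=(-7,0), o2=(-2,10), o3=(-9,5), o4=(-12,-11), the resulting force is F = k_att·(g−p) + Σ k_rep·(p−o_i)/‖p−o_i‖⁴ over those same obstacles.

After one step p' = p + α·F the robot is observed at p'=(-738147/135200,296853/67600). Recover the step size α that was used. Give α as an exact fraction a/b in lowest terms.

α = 1/4

F_att = 5/4·(g−p) = 5/4·(5,-15) = (6.2500,-18.7500)
o1: d²=81 > ρ²=62 → inactive
o2: d²=26 ≤ ρ²=62; F_rep = 37·(-5,-1)/26² = (-0.2737,-0.0547)
o3: d²=20 ≤ ρ²=62; F_rep = 37·(2,4)/20² = (0.1850,0.3700)
o4: d²=425 > ρ²=62 → inactive
F = F_att + ΣF_rep = (6.1613,-18.4347)
Δp = p'−p = (1.5403,-4.6087); α = Δx/Fx = (208253/135200) / (208253/33800) = 1/4
check: Δy/Fy = (-311547/67600) / (-311547/16900) = 1/4 ✓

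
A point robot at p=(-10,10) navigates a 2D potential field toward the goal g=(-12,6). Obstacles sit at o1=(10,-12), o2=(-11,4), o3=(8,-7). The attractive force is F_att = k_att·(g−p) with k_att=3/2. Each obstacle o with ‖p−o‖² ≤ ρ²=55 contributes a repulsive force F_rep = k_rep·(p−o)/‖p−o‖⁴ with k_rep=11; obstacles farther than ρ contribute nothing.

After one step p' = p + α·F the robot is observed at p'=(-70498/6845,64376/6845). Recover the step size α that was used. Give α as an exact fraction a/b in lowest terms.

F_att = 3/2·(g−p) = 3/2·(-2,-4) = (-3.0000,-6.0000)
o1: d²=884 > ρ²=55 → inactive
o2: d²=37 ≤ ρ²=55; F_rep = 11·(1,6)/37² = (0.0080,0.0482)
o3: d²=613 > ρ²=55 → inactive
F = F_att + ΣF_rep = (-2.9920,-5.9518)
Δp = p'−p = (-0.2992,-0.5952); α = Δx/Fx = (-2048/6845) / (-4096/1369) = 1/10
check: Δy/Fy = (-4074/6845) / (-8148/1369) = 1/10 ✓

α = 1/10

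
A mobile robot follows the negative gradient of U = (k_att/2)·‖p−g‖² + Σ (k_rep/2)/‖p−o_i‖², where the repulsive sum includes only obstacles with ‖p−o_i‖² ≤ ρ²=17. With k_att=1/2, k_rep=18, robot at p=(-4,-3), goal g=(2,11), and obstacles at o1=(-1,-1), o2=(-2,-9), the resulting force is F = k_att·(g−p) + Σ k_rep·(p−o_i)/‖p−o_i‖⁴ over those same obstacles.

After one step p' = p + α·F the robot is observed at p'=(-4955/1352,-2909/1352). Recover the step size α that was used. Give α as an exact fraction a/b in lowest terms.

α = 1/8

F_att = 1/2·(g−p) = 1/2·(6,14) = (3.0000,7.0000)
o1: d²=13 ≤ ρ²=17; F_rep = 18·(-3,-2)/13² = (-0.3195,-0.2130)
o2: d²=40 > ρ²=17 → inactive
F = F_att + ΣF_rep = (2.6805,6.7870)
Δp = p'−p = (0.3351,0.8484); α = Δx/Fx = (453/1352) / (453/169) = 1/8
check: Δy/Fy = (1147/1352) / (1147/169) = 1/8 ✓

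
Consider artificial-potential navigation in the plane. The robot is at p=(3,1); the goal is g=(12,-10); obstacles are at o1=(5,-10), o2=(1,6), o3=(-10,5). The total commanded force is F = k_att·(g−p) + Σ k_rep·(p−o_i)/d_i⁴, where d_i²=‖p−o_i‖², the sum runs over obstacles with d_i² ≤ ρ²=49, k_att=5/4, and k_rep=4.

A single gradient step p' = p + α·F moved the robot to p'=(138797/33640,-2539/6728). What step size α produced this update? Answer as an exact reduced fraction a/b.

α = 1/10

F_att = 5/4·(g−p) = 5/4·(9,-11) = (11.2500,-13.7500)
o1: d²=125 > ρ²=49 → inactive
o2: d²=29 ≤ ρ²=49; F_rep = 4·(2,-5)/29² = (0.0095,-0.0238)
o3: d²=185 > ρ²=49 → inactive
F = F_att + ΣF_rep = (11.2595,-13.7738)
Δp = p'−p = (1.1260,-1.3774); α = Δx/Fx = (37877/33640) / (37877/3364) = 1/10
check: Δy/Fy = (-9267/6728) / (-46335/3364) = 1/10 ✓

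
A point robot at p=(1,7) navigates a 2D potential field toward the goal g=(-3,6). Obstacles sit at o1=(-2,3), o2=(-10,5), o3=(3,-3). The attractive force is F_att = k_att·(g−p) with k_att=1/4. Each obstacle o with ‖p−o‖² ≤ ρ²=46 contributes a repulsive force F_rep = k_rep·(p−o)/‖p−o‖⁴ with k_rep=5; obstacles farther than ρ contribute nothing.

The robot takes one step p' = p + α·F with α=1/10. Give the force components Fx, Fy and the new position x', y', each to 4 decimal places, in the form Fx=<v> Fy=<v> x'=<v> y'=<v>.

F_att = 1/4·(g−p) = 1/4·(-4,-1) = (-1.0000,-0.2500)
o1: d²=25 ≤ ρ²=46; F_rep = 5·(3,4)/25² = (0.0240,0.0320)
o2: d²=125 > ρ²=46 → inactive
o3: d²=104 > ρ²=46 → inactive
F = F_att + ΣF_rep = (-0.9760,-0.2180)
p' = p + 1/10·F = (0.9024,6.9782)

Fx=-0.9760 Fy=-0.2180 x'=0.9024 y'=6.9782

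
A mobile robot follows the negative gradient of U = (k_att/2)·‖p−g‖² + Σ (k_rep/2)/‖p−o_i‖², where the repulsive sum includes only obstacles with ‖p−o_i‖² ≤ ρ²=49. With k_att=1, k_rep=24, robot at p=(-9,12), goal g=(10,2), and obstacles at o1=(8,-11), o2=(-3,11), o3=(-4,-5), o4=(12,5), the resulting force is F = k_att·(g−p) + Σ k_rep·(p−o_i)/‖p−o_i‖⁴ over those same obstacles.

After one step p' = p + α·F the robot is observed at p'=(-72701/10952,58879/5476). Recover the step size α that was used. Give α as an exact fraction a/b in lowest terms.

F_att = 1·(g−p) = 1·(19,-10) = (19.0000,-10.0000)
o1: d²=818 > ρ²=49 → inactive
o2: d²=37 ≤ ρ²=49; F_rep = 24·(-6,1)/37² = (-0.1052,0.0175)
o3: d²=314 > ρ²=49 → inactive
o4: d²=490 > ρ²=49 → inactive
F = F_att + ΣF_rep = (18.8948,-9.9825)
Δp = p'−p = (2.3619,-1.2478); α = Δx/Fx = (25867/10952) / (25867/1369) = 1/8
check: Δy/Fy = (-6833/5476) / (-13666/1369) = 1/8 ✓

α = 1/8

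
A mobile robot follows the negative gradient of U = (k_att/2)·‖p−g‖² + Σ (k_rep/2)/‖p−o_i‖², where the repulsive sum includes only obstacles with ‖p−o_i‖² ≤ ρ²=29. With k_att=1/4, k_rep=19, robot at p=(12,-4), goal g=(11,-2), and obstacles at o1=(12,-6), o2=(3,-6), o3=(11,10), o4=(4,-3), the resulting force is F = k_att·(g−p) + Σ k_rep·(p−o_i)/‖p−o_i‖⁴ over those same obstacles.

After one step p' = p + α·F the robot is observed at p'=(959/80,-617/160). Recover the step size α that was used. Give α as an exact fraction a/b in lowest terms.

F_att = 1/4·(g−p) = 1/4·(-1,2) = (-0.2500,0.5000)
o1: d²=4 ≤ ρ²=29; F_rep = 19·(0,2)/4² = (0.0000,2.3750)
o2: d²=85 > ρ²=29 → inactive
o3: d²=197 > ρ²=29 → inactive
o4: d²=65 > ρ²=29 → inactive
F = F_att + ΣF_rep = (-0.2500,2.8750)
Δp = p'−p = (-0.0125,0.1437); α = Δx/Fx = (-1/80) / (-1/4) = 1/20
check: Δy/Fy = (23/160) / (23/8) = 1/20 ✓

α = 1/20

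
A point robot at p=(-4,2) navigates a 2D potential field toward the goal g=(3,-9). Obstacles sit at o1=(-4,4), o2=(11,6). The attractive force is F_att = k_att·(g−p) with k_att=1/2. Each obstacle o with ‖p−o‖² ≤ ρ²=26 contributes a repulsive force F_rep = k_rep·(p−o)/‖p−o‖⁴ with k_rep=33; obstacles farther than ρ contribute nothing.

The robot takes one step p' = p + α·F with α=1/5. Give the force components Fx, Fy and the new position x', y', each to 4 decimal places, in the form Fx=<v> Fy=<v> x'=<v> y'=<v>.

F_att = 1/2·(g−p) = 1/2·(7,-11) = (3.5000,-5.5000)
o1: d²=4 ≤ ρ²=26; F_rep = 33·(0,-2)/4² = (0.0000,-4.1250)
o2: d²=241 > ρ²=26 → inactive
F = F_att + ΣF_rep = (3.5000,-9.6250)
p' = p + 1/5·F = (-3.3000,0.0750)

Fx=3.5000 Fy=-9.6250 x'=-3.3000 y'=0.0750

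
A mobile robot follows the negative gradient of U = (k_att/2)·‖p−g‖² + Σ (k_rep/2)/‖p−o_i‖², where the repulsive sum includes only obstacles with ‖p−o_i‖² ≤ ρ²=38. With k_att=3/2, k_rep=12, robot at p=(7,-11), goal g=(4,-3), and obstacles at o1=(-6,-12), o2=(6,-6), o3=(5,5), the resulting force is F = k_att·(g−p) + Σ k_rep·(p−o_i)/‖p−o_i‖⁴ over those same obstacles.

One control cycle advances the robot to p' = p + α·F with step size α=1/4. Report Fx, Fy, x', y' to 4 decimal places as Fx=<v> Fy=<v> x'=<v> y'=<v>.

Fx=-4.4822 Fy=11.9112 x'=5.8794 y'=-8.0222

F_att = 3/2·(g−p) = 3/2·(-3,8) = (-4.5000,12.0000)
o1: d²=170 > ρ²=38 → inactive
o2: d²=26 ≤ ρ²=38; F_rep = 12·(1,-5)/26² = (0.0178,-0.0888)
o3: d²=260 > ρ²=38 → inactive
F = F_att + ΣF_rep = (-4.4822,11.9112)
p' = p + 1/4·F = (5.8794,-8.0222)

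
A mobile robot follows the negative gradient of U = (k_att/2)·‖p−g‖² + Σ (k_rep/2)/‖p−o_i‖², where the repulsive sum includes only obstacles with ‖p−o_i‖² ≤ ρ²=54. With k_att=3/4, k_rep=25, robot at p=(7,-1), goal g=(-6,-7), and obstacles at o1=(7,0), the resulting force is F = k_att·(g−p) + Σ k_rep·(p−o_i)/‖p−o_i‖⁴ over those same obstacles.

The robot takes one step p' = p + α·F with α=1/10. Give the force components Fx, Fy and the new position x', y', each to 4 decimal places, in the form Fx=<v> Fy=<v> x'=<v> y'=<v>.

F_att = 3/4·(g−p) = 3/4·(-13,-6) = (-9.7500,-4.5000)
o1: d²=1 ≤ ρ²=54; F_rep = 25·(0,-1)/1² = (0.0000,-25.0000)
F = F_att + ΣF_rep = (-9.7500,-29.5000)
p' = p + 1/10·F = (6.0250,-3.9500)

Fx=-9.7500 Fy=-29.5000 x'=6.0250 y'=-3.9500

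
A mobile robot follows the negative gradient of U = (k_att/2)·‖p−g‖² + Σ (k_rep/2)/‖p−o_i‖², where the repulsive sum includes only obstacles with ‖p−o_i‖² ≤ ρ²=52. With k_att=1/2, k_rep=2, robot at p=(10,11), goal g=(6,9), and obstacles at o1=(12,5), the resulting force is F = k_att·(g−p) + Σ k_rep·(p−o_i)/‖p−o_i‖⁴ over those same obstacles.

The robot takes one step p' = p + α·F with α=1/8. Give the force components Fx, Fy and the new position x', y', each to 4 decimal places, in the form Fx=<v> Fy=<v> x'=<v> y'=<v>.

Fx=-2.0025 Fy=-0.9925 x'=9.7497 y'=10.8759

F_att = 1/2·(g−p) = 1/2·(-4,-2) = (-2.0000,-1.0000)
o1: d²=40 ≤ ρ²=52; F_rep = 2·(-2,6)/40² = (-0.0025,0.0075)
F = F_att + ΣF_rep = (-2.0025,-0.9925)
p' = p + 1/8·F = (9.7497,10.8759)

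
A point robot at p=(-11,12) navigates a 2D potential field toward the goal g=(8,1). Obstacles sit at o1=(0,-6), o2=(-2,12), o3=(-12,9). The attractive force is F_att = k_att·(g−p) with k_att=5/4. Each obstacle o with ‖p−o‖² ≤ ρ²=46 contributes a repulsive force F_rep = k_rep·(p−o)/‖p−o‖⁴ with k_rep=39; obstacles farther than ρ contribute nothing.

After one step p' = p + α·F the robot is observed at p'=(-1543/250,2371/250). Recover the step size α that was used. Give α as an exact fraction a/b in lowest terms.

α = 1/5

F_att = 5/4·(g−p) = 5/4·(19,-11) = (23.7500,-13.7500)
o1: d²=445 > ρ²=46 → inactive
o2: d²=81 > ρ²=46 → inactive
o3: d²=10 ≤ ρ²=46; F_rep = 39·(1,3)/10² = (0.3900,1.1700)
F = F_att + ΣF_rep = (24.1400,-12.5800)
Δp = p'−p = (4.8280,-2.5160); α = Δx/Fx = (1207/250) / (1207/50) = 1/5
check: Δy/Fy = (-629/250) / (-629/50) = 1/5 ✓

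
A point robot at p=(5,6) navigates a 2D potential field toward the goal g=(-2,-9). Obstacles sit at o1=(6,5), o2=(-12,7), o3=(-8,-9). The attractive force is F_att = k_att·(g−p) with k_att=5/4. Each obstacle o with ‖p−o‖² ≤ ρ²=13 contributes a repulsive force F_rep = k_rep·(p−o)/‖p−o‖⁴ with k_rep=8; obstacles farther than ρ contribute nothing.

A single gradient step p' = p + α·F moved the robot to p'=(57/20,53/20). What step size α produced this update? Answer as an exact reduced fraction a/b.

α = 1/5

F_att = 5/4·(g−p) = 5/4·(-7,-15) = (-8.7500,-18.7500)
o1: d²=2 ≤ ρ²=13; F_rep = 8·(-1,1)/2² = (-2.0000,2.0000)
o2: d²=290 > ρ²=13 → inactive
o3: d²=394 > ρ²=13 → inactive
F = F_att + ΣF_rep = (-10.7500,-16.7500)
Δp = p'−p = (-2.1500,-3.3500); α = Δx/Fx = (-43/20) / (-43/4) = 1/5
check: Δy/Fy = (-67/20) / (-67/4) = 1/5 ✓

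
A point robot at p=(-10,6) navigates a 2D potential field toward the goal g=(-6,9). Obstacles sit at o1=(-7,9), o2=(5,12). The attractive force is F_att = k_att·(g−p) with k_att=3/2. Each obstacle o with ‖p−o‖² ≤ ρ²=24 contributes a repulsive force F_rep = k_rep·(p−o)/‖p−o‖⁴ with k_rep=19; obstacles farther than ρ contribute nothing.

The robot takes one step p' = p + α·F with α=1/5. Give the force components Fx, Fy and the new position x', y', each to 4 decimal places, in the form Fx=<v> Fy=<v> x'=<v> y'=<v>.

F_att = 3/2·(g−p) = 3/2·(4,3) = (6.0000,4.5000)
o1: d²=18 ≤ ρ²=24; F_rep = 19·(-3,-3)/18² = (-0.1759,-0.1759)
o2: d²=261 > ρ²=24 → inactive
F = F_att + ΣF_rep = (5.8241,4.3241)
p' = p + 1/5·F = (-8.8352,6.8648)

Fx=5.8241 Fy=4.3241 x'=-8.8352 y'=6.8648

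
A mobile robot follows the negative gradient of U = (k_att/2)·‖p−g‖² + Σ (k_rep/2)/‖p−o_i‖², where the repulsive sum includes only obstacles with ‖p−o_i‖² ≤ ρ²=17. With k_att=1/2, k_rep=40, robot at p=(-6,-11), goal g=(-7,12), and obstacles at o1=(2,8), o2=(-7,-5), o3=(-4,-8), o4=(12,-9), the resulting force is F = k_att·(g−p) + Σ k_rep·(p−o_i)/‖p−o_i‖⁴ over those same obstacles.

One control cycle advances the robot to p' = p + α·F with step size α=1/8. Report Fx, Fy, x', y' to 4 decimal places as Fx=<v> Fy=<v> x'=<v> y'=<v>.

F_att = 1/2·(g−p) = 1/2·(-1,23) = (-0.5000,11.5000)
o1: d²=425 > ρ²=17 → inactive
o2: d²=37 > ρ²=17 → inactive
o3: d²=13 ≤ ρ²=17; F_rep = 40·(-2,-3)/13² = (-0.4734,-0.7101)
o4: d²=328 > ρ²=17 → inactive
F = F_att + ΣF_rep = (-0.9734,10.7899)
p' = p + 1/8·F = (-6.1217,-9.6513)

Fx=-0.9734 Fy=10.7899 x'=-6.1217 y'=-9.6513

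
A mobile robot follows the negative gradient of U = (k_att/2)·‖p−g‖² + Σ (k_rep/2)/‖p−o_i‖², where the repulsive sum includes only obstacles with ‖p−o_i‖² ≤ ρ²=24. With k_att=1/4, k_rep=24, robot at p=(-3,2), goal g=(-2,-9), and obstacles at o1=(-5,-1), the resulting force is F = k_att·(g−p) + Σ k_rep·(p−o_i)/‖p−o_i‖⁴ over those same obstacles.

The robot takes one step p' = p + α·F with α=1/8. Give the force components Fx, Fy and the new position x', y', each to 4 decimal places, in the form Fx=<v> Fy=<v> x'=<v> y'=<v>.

F_att = 1/4·(g−p) = 1/4·(1,-11) = (0.2500,-2.7500)
o1: d²=13 ≤ ρ²=24; F_rep = 24·(2,3)/13² = (0.2840,0.4260)
F = F_att + ΣF_rep = (0.5340,-2.3240)
p' = p + 1/8·F = (-2.9332,1.7095)

Fx=0.5340 Fy=-2.3240 x'=-2.9332 y'=1.7095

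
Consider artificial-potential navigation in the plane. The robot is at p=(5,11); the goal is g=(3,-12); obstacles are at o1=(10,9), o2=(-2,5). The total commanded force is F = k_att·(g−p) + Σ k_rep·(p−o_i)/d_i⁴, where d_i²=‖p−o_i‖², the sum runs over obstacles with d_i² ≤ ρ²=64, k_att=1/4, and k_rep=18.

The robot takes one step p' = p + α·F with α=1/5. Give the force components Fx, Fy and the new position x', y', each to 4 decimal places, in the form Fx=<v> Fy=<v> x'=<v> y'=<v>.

F_att = 1/4·(g−p) = 1/4·(-2,-23) = (-0.5000,-5.7500)
o1: d²=29 ≤ ρ²=64; F_rep = 18·(-5,2)/29² = (-0.1070,0.0428)
o2: d²=85 > ρ²=64 → inactive
F = F_att + ΣF_rep = (-0.6070,-5.7072)
p' = p + 1/5·F = (4.8786,9.8586)

Fx=-0.6070 Fy=-5.7072 x'=4.8786 y'=9.8586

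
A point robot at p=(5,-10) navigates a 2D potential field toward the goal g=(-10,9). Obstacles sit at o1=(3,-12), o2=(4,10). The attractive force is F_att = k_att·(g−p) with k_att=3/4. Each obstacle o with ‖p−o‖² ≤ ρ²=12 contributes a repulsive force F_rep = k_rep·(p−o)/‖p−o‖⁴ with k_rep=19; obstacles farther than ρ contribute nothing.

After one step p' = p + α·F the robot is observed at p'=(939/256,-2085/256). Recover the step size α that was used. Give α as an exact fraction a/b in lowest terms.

α = 1/8

F_att = 3/4·(g−p) = 3/4·(-15,19) = (-11.2500,14.2500)
o1: d²=8 ≤ ρ²=12; F_rep = 19·(2,2)/8² = (0.5938,0.5938)
o2: d²=401 > ρ²=12 → inactive
F = F_att + ΣF_rep = (-10.6562,14.8438)
Δp = p'−p = (-1.3320,1.8555); α = Δx/Fx = (-341/256) / (-341/32) = 1/8
check: Δy/Fy = (475/256) / (475/32) = 1/8 ✓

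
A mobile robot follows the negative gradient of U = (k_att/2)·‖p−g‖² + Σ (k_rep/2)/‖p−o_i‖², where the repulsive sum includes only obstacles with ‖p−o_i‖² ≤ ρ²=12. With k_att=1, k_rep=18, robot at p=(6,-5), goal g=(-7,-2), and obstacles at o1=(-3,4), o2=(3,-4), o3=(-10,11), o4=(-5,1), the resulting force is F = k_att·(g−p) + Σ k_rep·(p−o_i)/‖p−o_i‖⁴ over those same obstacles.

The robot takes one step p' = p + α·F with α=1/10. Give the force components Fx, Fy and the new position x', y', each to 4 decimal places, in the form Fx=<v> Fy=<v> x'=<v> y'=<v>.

Fx=-12.4600 Fy=2.8200 x'=4.7540 y'=-4.7180

F_att = 1·(g−p) = 1·(-13,3) = (-13.0000,3.0000)
o1: d²=162 > ρ²=12 → inactive
o2: d²=10 ≤ ρ²=12; F_rep = 18·(3,-1)/10² = (0.5400,-0.1800)
o3: d²=512 > ρ²=12 → inactive
o4: d²=157 > ρ²=12 → inactive
F = F_att + ΣF_rep = (-12.4600,2.8200)
p' = p + 1/10·F = (4.7540,-4.7180)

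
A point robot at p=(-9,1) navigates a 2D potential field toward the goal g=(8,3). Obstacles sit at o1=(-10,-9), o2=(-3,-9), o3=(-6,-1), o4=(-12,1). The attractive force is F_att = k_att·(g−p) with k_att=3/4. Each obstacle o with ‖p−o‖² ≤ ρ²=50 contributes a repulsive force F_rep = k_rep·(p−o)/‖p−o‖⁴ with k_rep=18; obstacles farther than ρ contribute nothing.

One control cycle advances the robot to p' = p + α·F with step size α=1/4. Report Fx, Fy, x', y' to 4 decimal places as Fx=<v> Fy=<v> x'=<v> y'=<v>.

Fx=13.0971 Fy=1.7130 x'=-5.7257 y'=1.4283

F_att = 3/4·(g−p) = 3/4·(17,2) = (12.7500,1.5000)
o1: d²=101 > ρ²=50 → inactive
o2: d²=136 > ρ²=50 → inactive
o3: d²=13 ≤ ρ²=50; F_rep = 18·(-3,2)/13² = (-0.3195,0.2130)
o4: d²=9 ≤ ρ²=50; F_rep = 18·(3,0)/9² = (0.6667,0.0000)
F = F_att + ΣF_rep = (13.0971,1.7130)
p' = p + 1/4·F = (-5.7257,1.4283)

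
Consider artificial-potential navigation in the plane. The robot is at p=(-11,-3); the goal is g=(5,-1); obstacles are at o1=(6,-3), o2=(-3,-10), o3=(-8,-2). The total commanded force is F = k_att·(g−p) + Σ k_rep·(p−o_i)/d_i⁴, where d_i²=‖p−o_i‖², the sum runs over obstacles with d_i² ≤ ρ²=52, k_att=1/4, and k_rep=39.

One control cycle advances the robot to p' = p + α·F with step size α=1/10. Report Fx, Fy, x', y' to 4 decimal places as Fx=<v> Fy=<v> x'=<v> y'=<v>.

F_att = 1/4·(g−p) = 1/4·(16,2) = (4.0000,0.5000)
o1: d²=289 > ρ²=52 → inactive
o2: d²=113 > ρ²=52 → inactive
o3: d²=10 ≤ ρ²=52; F_rep = 39·(-3,-1)/10² = (-1.1700,-0.3900)
F = F_att + ΣF_rep = (2.8300,0.1100)
p' = p + 1/10·F = (-10.7170,-2.9890)

Fx=2.8300 Fy=0.1100 x'=-10.7170 y'=-2.9890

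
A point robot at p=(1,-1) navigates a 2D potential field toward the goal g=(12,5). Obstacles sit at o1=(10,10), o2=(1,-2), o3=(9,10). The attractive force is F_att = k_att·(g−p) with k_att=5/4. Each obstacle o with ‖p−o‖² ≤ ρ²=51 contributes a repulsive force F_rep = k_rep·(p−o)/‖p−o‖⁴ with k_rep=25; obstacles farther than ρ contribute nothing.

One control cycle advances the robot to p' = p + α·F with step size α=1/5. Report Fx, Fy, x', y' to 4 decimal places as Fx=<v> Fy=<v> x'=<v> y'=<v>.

Fx=13.7500 Fy=32.5000 x'=3.7500 y'=5.5000

F_att = 5/4·(g−p) = 5/4·(11,6) = (13.7500,7.5000)
o1: d²=202 > ρ²=51 → inactive
o2: d²=1 ≤ ρ²=51; F_rep = 25·(0,1)/1² = (0.0000,25.0000)
o3: d²=185 > ρ²=51 → inactive
F = F_att + ΣF_rep = (13.7500,32.5000)
p' = p + 1/5·F = (3.7500,5.5000)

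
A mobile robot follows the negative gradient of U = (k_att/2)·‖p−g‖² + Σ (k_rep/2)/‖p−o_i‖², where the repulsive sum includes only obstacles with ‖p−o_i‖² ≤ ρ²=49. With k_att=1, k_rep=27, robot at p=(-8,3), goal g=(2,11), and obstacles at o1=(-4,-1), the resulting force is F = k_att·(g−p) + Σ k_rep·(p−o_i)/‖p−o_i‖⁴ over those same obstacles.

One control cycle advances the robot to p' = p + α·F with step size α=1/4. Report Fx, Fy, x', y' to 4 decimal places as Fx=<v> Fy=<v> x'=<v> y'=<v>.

F_att = 1·(g−p) = 1·(10,8) = (10.0000,8.0000)
o1: d²=32 ≤ ρ²=49; F_rep = 27·(-4,4)/32² = (-0.1055,0.1055)
F = F_att + ΣF_rep = (9.8945,8.1055)
p' = p + 1/4·F = (-5.5264,5.0264)

Fx=9.8945 Fy=8.1055 x'=-5.5264 y'=5.0264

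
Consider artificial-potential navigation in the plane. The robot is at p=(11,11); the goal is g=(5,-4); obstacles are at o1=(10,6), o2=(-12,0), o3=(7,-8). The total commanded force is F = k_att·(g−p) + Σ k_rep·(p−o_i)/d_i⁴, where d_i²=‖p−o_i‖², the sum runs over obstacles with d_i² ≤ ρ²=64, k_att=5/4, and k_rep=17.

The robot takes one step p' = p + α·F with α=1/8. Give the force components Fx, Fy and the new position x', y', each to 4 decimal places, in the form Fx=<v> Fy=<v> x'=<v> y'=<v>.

Fx=-7.4749 Fy=-18.6243 x'=10.0656 y'=8.6720

F_att = 5/4·(g−p) = 5/4·(-6,-15) = (-7.5000,-18.7500)
o1: d²=26 ≤ ρ²=64; F_rep = 17·(1,5)/26² = (0.0251,0.1257)
o2: d²=650 > ρ²=64 → inactive
o3: d²=377 > ρ²=64 → inactive
F = F_att + ΣF_rep = (-7.4749,-18.6243)
p' = p + 1/8·F = (10.0656,8.6720)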